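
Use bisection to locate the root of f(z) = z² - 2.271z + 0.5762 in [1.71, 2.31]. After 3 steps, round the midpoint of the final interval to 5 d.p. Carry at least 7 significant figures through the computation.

1.97250

f(1.710000) = -0.383110, f(2.310000) = 0.666290 (opposite signs)
step 1: m = 2.010000, f(m) = 0.051590 > 0 → root in [1.710000, 2.010000]
step 2: m = 1.860000, f(m) = -0.188260 < 0 → root in [1.860000, 2.010000]
step 3: m = 1.935000, f(m) = -0.073960 < 0 → root in [1.935000, 2.010000]
Midpoint of [1.935000, 2.010000] = 1.972500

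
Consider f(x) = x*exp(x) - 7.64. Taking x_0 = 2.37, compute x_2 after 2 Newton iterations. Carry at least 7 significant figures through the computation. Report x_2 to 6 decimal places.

Newton update: x ← x − f(x)/f'(x).
f'(x) = (x+1)*exp(x)
x_0 = 2.370000: f = 17.712820, f' = 36.050212 → x_1 = 2.370000 - (17.712820)/(36.050212) = 1.878663
x_1 = 1.878663: f = 4.655368, f' = 18.840114 → x_2 = 1.878663 - (4.655368)/(18.840114) = 1.631564

1.631564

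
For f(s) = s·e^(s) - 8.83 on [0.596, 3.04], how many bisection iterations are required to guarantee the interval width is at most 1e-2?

8

Initial width b − a = 3.04 − 0.596 = 2.444000.
After n steps the width is (b−a)/2^n; need (b−a)/2^n ≤ 1e-2.
So n ≥ log₂(2.444000/1e-2) = log₂(244.4000) ≈ 7.9331.
Hence n = 8.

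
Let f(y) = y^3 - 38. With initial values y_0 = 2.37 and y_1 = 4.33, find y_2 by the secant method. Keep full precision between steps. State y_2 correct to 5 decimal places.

3.08295

Secant update: y_(k+1) = y_k − f(y_k)·(y_k − y_(k-1))/(f(y_k) − f(y_(k-1))).
f(y_0) = -24.687947, f(y_1) = 43.182737
y_2 = 4.330000 - (43.182737)·(4.330000 - 2.370000)/(43.182737 - (-24.687947)) = 3.082950; f(y_2) = -8.697865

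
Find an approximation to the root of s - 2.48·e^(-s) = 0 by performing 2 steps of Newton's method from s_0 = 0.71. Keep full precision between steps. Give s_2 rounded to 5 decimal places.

f'(s) = 1 + 2.48·e^(-s)
s_0 = 0.710000: f = -0.509278, f' = 2.219278 → s_1 = 0.710000 - (-0.509278)/(2.219278) = 0.939479
s_1 = 0.939479: f = -0.029783, f' = 1.969262 → s_2 = 0.939479 - (-0.029783)/(1.969262) = 0.954603

0.95460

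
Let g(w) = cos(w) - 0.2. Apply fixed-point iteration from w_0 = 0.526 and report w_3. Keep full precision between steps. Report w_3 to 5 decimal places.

0.63259

w_1 = g(0.526000) = 0.664822
w_2 = g(0.664822) = 0.587026
w_3 = g(0.587026) = 0.632591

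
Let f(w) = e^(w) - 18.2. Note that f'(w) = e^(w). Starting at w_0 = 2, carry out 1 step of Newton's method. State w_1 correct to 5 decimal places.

3.46310

w_0 = 2.000000: f = -10.810944, f' = 7.389056 → w_1 = 2.000000 - (-10.810944)/(7.389056) = 3.463102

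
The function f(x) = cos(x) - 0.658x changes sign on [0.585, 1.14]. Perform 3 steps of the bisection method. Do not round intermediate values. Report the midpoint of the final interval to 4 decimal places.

f(0.585000) = 0.448782, f(1.140000) = -0.332525 (opposite signs)
step 1: m = 0.862500, f(m) = 0.083016 > 0 → root in [0.862500, 1.140000]
step 2: m = 1.001250, f(m) = -0.119572 < 0 → root in [0.862500, 1.001250]
step 3: m = 0.931875, f(m) = -0.016844 < 0 → root in [0.862500, 0.931875]
Midpoint of [0.862500, 0.931875] = 0.897188

0.8972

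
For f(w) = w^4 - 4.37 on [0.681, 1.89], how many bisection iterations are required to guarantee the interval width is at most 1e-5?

Initial width b − a = 1.89 − 0.681 = 1.209000.
After n steps the width is (b−a)/2^n; need (b−a)/2^n ≤ 1e-5.
So n ≥ log₂(1.209000/1e-5) = log₂(120900.0000) ≈ 16.8835.
Hence n = 17.

17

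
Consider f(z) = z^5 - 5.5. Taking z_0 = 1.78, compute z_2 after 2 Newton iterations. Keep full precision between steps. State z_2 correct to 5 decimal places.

f'(z) = 5z^4
z_0 = 1.780000: f = 12.368990, f' = 50.193793 → z_1 = 1.780000 - (12.368990)/(50.193793) = 1.533575
z_1 = 1.533575: f = 2.982532, f' = 27.656068 → z_2 = 1.533575 - (2.982532)/(27.656068) = 1.425732

1.42573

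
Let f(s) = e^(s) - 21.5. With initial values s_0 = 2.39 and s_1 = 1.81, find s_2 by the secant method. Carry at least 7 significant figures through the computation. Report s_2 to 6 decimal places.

Secant update: s_(k+1) = s_k − f(s_k)·(s_k − s_(k-1))/(f(s_k) − f(s_(k-1))).
f(s_0) = -10.586506, f(s_1) = -15.389553
s_2 = 1.810000 - (-15.389553)·(1.810000 - 2.390000)/(-15.389553 - (-10.586506)) = 3.668391; f(s_2) = 17.688817

3.668391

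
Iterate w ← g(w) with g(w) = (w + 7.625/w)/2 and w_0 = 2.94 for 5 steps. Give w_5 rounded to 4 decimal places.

2.7613

w_1 = g(2.940000) = 2.766769
w_2 = g(2.766769) = 2.761346
w_3 = g(2.761346) = 2.761340
w_4 = g(2.761340) = 2.761340
w_5 = g(2.761340) = 2.761340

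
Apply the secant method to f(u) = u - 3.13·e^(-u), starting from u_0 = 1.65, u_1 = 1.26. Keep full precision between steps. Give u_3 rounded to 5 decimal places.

1.07301

Secant update: u_(k+1) = u_k − f(u_k)·(u_k − u_(k-1))/(f(u_k) − f(u_(k-1))).
f(u_0) = 1.048884, f(u_1) = 0.372163
u_2 = 1.260000 - (0.372163)·(1.260000 - 1.650000)/(0.372163 - (1.048884)) = 1.045519; f(u_2) = -0.054704
u_3 = 1.045519 - (-0.054704)·(1.045519 - 1.260000)/(-0.054704 - (0.372163)) = 1.073006; f(u_3) = 0.002611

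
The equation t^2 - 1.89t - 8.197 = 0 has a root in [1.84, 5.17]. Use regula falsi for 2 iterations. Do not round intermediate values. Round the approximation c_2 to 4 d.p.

3.8700

False-position update: c = (a·f(b) − b·f(a))/(f(b) − f(a)); replace the endpoint whose sign matches f(c).
f(1.840000) = -8.289000, f(5.170000) = 8.760600
step 1: c = 3.458945, f(c) = -2.770104 < 0 → new bracket [3.458945, 5.170000]
step 2: c = 3.870004, f(c) = -0.534375 < 0 → new bracket [3.870004, 5.170000]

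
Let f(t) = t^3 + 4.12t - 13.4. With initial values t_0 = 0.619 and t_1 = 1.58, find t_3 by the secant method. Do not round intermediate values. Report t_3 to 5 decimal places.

1.79829

f(t_0) = -10.612543, f(t_1) = -2.946088
t_2 = 1.580000 - (-2.946088)·(1.580000 - 0.619000)/(-2.946088 - (-10.612543)) = 1.949296; f(t_2) = 2.037945
t_3 = 1.949296 - (2.037945)·(1.949296 - 1.580000)/(2.037945 - (-2.946088)) = 1.798293; f(t_3) = -0.175613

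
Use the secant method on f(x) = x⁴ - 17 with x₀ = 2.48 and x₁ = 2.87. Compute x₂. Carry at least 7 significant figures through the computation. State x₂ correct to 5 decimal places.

f(x_0) = 20.827420, f(x_1) = 50.846522
x_2 = 2.870000 - (50.846522)·(2.870000 - 2.480000)/(50.846522 - (20.827420)) = 2.209416; f(x_2) = 6.829221

2.20942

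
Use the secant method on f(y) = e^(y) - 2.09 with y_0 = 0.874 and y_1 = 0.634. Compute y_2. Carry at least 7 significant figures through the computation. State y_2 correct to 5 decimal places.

0.73015

f(y_0) = 0.306478, f(y_1) = -0.204864
y_2 = 0.634000 - (-0.204864)·(0.634000 - 0.874000)/(-0.204864 - (0.306478)) = 0.730154; f(y_2) = -0.014601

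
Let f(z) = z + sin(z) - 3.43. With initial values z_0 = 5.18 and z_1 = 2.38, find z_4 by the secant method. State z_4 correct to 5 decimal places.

3.47074

Secant update: z_(k+1) = z_k − f(z_k)·(z_k − z_(k-1))/(f(z_k) − f(z_(k-1))).
f(z_0) = 0.857352, f(z_1) = -0.359925
z_2 = 2.380000 - (-0.359925)·(2.380000 - 5.180000)/(-0.359925 - (0.857352)) = 3.207905; f(z_2) = -0.288359
z_3 = 3.207905 - (-0.288359)·(3.207905 - 2.380000)/(-0.288359 - (-0.359925)) = 6.543746; f(z_3) = 3.371369
z_4 = 6.543746 - (3.371369)·(6.543746 - 3.207905)/(3.371369 - (-0.288359)) = 3.470744; f(z_4) = -0.282496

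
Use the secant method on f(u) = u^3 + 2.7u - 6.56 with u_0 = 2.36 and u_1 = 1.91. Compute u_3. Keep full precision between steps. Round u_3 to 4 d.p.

1.4391

Secant update: u_(k+1) = u_k − f(u_k)·(u_k − u_(k-1))/(f(u_k) − f(u_(k-1))).
f(u_0) = 12.956256, f(u_1) = 5.564871
u_2 = 1.910000 - (5.564871)·(1.910000 - 2.360000)/(5.564871 - (12.956256)) = 1.571201; f(u_2) = 1.561026
u_3 = 1.571201 - (1.561026)·(1.571201 - 1.910000)/(1.561026 - (5.564871)) = 1.439110; f(u_3) = 0.306046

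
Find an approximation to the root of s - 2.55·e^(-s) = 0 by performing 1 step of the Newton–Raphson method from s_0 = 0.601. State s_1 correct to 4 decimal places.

0.9334

f'(s) = 1 + 2.55·e^(-s)
s_0 = 0.601000: f = -0.797071, f' = 2.398071 → s_1 = 0.601000 - (-0.797071)/(2.398071) = 0.933380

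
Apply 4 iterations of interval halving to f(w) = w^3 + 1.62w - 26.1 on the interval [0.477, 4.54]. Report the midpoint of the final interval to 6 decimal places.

f(0.477000) = -25.218729, f(4.540000) = 74.831464 (opposite signs)
step 1: m = 2.508500, f(m) = -6.251313 < 0 → root in [2.508500, 4.540000]
step 2: m = 3.524250, f(m) = 23.381661 > 0 → root in [2.508500, 3.524250]
step 3: m = 3.016375, f(m) = 6.231070 > 0 → root in [2.508500, 3.016375]
step 4: m = 2.762437, f(m) = -0.544522 < 0 → root in [2.762437, 3.016375]
Midpoint of [2.762437, 3.016375] = 2.889406

2.889406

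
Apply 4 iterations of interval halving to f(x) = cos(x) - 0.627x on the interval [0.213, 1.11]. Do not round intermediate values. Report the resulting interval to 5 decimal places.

[0.88575, 0.94181]

f(0.213000) = 0.843850, f(1.110000) = -0.251308 (opposite signs)
step 1: m = 0.661500, f(m) = 0.374311 > 0 → root in [0.661500, 1.110000]
step 2: m = 0.885750, f(m) = 0.077344 > 0 → root in [0.885750, 1.110000]
step 3: m = 0.997875, f(m) = -0.083578 < 0 → root in [0.885750, 0.997875]
step 4: m = 0.941813, f(m) = -0.002193 < 0 → root in [0.885750, 0.941813]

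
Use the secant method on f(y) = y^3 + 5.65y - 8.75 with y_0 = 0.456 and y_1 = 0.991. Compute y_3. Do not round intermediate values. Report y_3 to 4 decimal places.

1.2185

f(y_0) = -6.078781, f(y_1) = -2.177608
y_2 = 0.991000 - (-2.177608)·(0.991000 - 0.456000)/(-2.177608 - (-6.078781)) = 1.289633; f(y_2) = 0.681287
y_3 = 1.289633 - (0.681287)·(1.289633 - 0.991000)/(0.681287 - (-2.177608)) = 1.218468; f(y_3) = -0.056643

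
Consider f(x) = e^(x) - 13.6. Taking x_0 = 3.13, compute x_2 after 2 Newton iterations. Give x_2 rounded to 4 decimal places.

2.6164

f'(x) = e^(x)
x_0 = 3.130000: f = 9.273980, f' = 22.873980 → x_1 = 3.130000 - (9.273980)/(22.873980) = 2.724562
x_1 = 2.724562: f = 1.649734, f' = 15.249734 → x_2 = 2.724562 - (1.649734)/(15.249734) = 2.616381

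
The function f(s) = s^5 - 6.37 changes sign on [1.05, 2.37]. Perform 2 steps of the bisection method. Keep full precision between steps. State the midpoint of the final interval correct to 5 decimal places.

f(1.050000) = -5.093718, f(2.370000) = 68.402470 (opposite signs)
step 1: m = 1.710000, f(m) = 8.251117 > 0 → root in [1.050000, 1.710000]
step 2: m = 1.380000, f(m) = -1.365100 < 0 → root in [1.380000, 1.710000]
Midpoint of [1.380000, 1.710000] = 1.545000

1.54500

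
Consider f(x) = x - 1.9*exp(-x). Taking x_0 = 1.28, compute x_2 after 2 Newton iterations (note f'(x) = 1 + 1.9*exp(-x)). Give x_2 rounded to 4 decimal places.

Newton update: x ← x − f(x)/f'(x).
x_0 = 1.280000: f = 0.751729, f' = 1.528271 → x_1 = 1.280000 - (0.751729)/(1.528271) = 0.788118
x_1 = 0.788118: f = -0.075812, f' = 1.863930 → x_2 = 0.788118 - (-0.075812)/(1.863930) = 0.828791

0.8288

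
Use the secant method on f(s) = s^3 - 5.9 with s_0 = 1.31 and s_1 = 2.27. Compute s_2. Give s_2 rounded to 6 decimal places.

1.681027

f(s_0) = -3.651909, f(s_1) = 5.797083
s_2 = 2.270000 - (5.797083)·(2.270000 - 1.310000)/(5.797083 - (-3.651909)) = 1.681027; f(s_2) = -1.149666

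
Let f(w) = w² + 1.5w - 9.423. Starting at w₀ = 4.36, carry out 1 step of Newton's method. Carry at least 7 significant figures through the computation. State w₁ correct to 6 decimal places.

Newton update: w ← w − f(w)/f'(w).
f'(w) = 2w + 1.5
w_0 = 4.360000: f = 16.126600, f' = 10.220000 → w_1 = 4.360000 - (16.126600)/(10.220000) = 2.782055

2.782055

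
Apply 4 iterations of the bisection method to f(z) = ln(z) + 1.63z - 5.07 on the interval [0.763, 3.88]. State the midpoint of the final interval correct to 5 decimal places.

2.61372

f(0.763000) = -4.096807, f(3.880000) = 2.610235 (opposite signs)
step 1: m = 2.321500, f(m) = -0.443741 < 0 → root in [2.321500, 3.880000]
step 2: m = 3.100750, f(m) = 1.115867 > 0 → root in [2.321500, 3.100750]
step 3: m = 2.711125, f(m) = 0.346497 > 0 → root in [2.321500, 2.711125]
step 4: m = 2.516312, f(m) = -0.045616 < 0 → root in [2.516312, 2.711125]
Midpoint of [2.516312, 2.711125] = 2.613719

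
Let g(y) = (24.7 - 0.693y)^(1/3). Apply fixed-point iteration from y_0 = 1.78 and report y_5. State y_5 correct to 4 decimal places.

2.8330

y_1 = g(1.780000) = 2.862964
y_2 = g(2.862964) = 2.832112
y_3 = g(2.832112) = 2.833000
y_4 = g(2.833000) = 2.832975
y_5 = g(2.832975) = 2.832975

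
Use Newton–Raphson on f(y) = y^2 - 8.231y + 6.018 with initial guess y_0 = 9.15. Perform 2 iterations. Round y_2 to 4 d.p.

7.4322

Newton update: y ← y − f(y)/f'(y).
f'(y) = 2y - 8.231
y_0 = 9.150000: f = 14.426850, f' = 10.069000 → y_1 = 9.150000 - (14.426850)/(10.069000) = 7.717201
y_1 = 7.717201: f = 2.052912, f' = 7.203403 → y_2 = 7.717201 - (2.052912)/(7.203403) = 7.432209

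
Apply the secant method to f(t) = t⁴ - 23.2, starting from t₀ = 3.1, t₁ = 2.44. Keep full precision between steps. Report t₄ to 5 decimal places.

2.19571

f(t_0) = 69.152100, f(t_1) = 12.245353
t_2 = 2.440000 - (12.245353)·(2.440000 - 3.100000)/(12.245353 - (69.152100)) = 2.297979; f(t_2) = 4.685889
t_3 = 2.297979 - (4.685889)·(2.297979 - 2.440000)/(4.685889 - (12.245353)) = 2.209945; f(t_3) = 0.652056
t_4 = 2.209945 - (0.652056)·(2.209945 - 2.297979)/(0.652056 - (4.685889)) = 2.195714; f(t_4) = 0.043603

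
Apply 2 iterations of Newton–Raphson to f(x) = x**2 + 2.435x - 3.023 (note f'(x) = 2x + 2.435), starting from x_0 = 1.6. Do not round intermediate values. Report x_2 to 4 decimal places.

x_0 = 1.600000: f = 3.433000, f' = 5.635000 → x_1 = 1.600000 - (3.433000)/(5.635000) = 0.990772
x_1 = 0.990772: f = 0.371159, f' = 4.416544 → x_2 = 0.990772 - (0.371159)/(4.416544) = 0.906734

0.9067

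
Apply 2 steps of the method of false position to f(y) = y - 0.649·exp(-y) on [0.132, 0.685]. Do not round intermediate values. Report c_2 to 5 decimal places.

False-position update: c = (a·f(b) − b·f(a))/(f(b) − f(a)); replace the endpoint whose sign matches f(c).
f(0.132000) = -0.436745, f(0.685000) = 0.357845
step 1: c = 0.435955, f(c) = 0.016282 > 0 → new bracket [0.132000, 0.435955]
step 2: c = 0.425031, f(c) = 0.000748 > 0 → new bracket [0.132000, 0.425031]

0.42503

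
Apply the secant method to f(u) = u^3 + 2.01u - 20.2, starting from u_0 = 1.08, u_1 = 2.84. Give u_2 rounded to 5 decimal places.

2.25194

Secant update: u_(k+1) = u_k − f(u_k)·(u_k − u_(k-1))/(f(u_k) − f(u_(k-1))).
f(u_0) = -16.769488, f(u_1) = 8.414704
u_2 = 2.840000 - (8.414704)·(2.840000 - 1.080000)/(8.414704 - (-16.769488)) = 2.251937; f(u_2) = -4.253530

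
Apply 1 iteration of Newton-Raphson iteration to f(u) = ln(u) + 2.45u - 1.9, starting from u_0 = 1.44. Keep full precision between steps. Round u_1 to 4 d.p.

f'(u) = 1/u + 2.45
u_0 = 1.440000: f = 1.992643, f' = 3.144444 → u_1 = 1.440000 - (1.992643)/(3.144444) = 0.806297

0.8063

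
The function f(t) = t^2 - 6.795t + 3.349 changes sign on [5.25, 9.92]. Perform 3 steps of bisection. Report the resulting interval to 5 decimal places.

[5.83375, 6.41750]

f(5.250000) = -4.762250, f(9.920000) = 34.349000 (opposite signs)
step 1: m = 7.585000, f(m) = 9.341150 > 0 → root in [5.250000, 7.585000]
step 2: m = 6.417500, f(m) = 0.926394 > 0 → root in [5.250000, 6.417500]
step 3: m = 5.833750, f(m) = -2.258692 < 0 → root in [5.833750, 6.417500]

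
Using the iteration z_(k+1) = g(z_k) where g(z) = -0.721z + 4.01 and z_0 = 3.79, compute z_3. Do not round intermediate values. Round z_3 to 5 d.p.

z_1 = g(3.790000) = 1.277410
z_2 = g(1.277410) = 3.088987
z_3 = g(3.088987) = 1.782840

1.78284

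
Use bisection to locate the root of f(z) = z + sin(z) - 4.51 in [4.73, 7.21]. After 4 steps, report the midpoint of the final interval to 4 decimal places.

f(4.730000) = -0.779845, f(7.210000) = 3.499712 (opposite signs)
step 1: m = 5.970000, f(m) = 1.151909 > 0 → root in [4.730000, 5.970000]
step 2: m = 5.350000, f(m) = 0.036480 > 0 → root in [4.730000, 5.350000]
step 3: m = 5.040000, f(m) = -0.416814 < 0 → root in [5.040000, 5.350000]
step 4: m = 5.195000, f(m) = -0.200786 < 0 → root in [5.195000, 5.350000]
Midpoint of [5.195000, 5.350000] = 5.272500

5.2725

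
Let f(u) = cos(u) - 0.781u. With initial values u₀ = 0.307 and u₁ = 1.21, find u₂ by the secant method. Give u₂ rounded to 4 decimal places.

f(u_0) = 0.713477, f(u_1) = -0.591991
u_2 = 1.210000 - (-0.591991)·(1.210000 - 0.307000)/(-0.591991 - (0.713477)) = 0.800517; f(u_2) = 0.071133

0.8005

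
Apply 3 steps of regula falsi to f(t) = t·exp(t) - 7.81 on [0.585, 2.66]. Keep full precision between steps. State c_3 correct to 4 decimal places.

f(0.585000) = -6.759930, f(2.660000) = 30.218129
step 1: c = 0.964329, f(c) = -5.280538 < 0 → new bracket [0.964329, 2.660000]
step 2: c = 1.216566, f(c) = -3.703393 < 0 → new bracket [1.216566, 2.660000]
step 3: c = 1.374153, f(c) = -2.379722 < 0 → new bracket [1.374153, 2.660000]

1.3742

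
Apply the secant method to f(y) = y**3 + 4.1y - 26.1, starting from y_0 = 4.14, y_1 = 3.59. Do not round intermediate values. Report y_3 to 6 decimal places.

2.610070

Secant update: y_(k+1) = y_k − f(y_k)·(y_k − y_(k-1))/(f(y_k) − f(y_(k-1))).
f(y_0) = 61.831944, f(y_1) = 34.887279
y_2 = 3.590000 - (34.887279)·(3.590000 - 4.140000)/(34.887279 - (61.831944)) = 2.877874; f(y_2) = 9.534285
y_3 = 2.877874 - (9.534285)·(2.877874 - 3.590000)/(9.534285 - (34.887279)) = 2.610070; f(y_3) = 2.382310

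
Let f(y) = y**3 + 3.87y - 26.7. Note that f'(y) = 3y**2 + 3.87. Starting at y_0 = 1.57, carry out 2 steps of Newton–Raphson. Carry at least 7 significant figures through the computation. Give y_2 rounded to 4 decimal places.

y_0 = 1.570000: f = -16.754207, f' = 11.264700 → y_1 = 1.570000 - (-16.754207)/(11.264700) = 3.057319
y_1 = 3.057319: f = 13.709208, f' = 31.911606 → y_2 = 3.057319 - (13.709208)/(31.911606) = 2.627720

2.6277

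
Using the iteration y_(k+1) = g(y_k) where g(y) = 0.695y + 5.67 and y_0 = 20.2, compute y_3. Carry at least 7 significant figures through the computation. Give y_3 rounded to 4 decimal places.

y_1 = g(20.200000) = 19.709000
y_2 = g(19.709000) = 19.367755
y_3 = g(19.367755) = 19.130590

19.1306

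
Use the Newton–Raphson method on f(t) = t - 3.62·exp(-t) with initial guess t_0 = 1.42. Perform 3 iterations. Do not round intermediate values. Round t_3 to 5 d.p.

1.14824

Newton update: t ← t − f(t)/f'(t).
f'(t) = 1 + 3.62·exp(-t)
t_0 = 1.420000: f = 0.544995, f' = 1.875005 → t_1 = 1.420000 - (0.544995)/(1.875005) = 1.129337
t_1 = 1.129337: f = -0.040820, f' = 2.170156 → t_2 = 1.129337 - (-0.040820)/(2.170156) = 1.148146
t_2 = 1.148146: f = -0.000206, f' = 2.148352 → t_3 = 1.148146 - (-0.000206)/(2.148352) = 1.148242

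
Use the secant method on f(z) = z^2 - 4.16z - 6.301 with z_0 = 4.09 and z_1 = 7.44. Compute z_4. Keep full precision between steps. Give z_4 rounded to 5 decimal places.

f(z_0) = -6.587300, f(z_1) = 18.102200
z_2 = 7.440000 - (18.102200)·(7.440000 - 4.090000)/(18.102200 - (-6.587300)) = 4.983799; f(z_2) = -2.195350
z_3 = 4.983799 - (-2.195350)·(4.983799 - 7.440000)/(-2.195350 - (18.102200)) = 5.249458; f(z_3) = -0.581937
z_4 = 5.249458 - (-0.581937)·(5.249458 - 4.983799)/(-0.581937 - (-2.195350)) = 5.345277; f(z_4) = 0.034637

5.34528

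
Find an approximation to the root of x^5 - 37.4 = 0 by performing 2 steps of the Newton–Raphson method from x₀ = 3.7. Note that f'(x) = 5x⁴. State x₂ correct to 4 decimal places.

2.4923

x_0 = 3.700000: f = 656.039570, f' = 937.080500 → x_1 = 3.700000 - (656.039570)/(937.080500) = 2.999911
x_1 = 2.999911: f = 205.564035, f' = 404.952046 → x_2 = 2.999911 - (205.564035)/(404.952046) = 2.492286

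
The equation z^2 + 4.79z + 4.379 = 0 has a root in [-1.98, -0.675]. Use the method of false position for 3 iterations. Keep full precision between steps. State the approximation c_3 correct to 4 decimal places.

-1.2379

f(-1.980000) = -1.184800, f(-0.675000) = 1.601375
step 1: c = -1.425059, f(c) = -0.416239 < 0 → new bracket [-1.425059, -0.675000]
step 2: c = -1.270320, f(c) = -0.092119 < 0 → new bracket [-1.270320, -0.675000]
step 3: c = -1.237937, f(c) = -0.018230 < 0 → new bracket [-1.237937, -0.675000]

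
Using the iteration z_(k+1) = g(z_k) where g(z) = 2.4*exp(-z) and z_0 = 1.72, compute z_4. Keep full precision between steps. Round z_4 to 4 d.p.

1.4506

z_1 = g(1.720000) = 0.429759
z_2 = g(0.429759) = 1.561599
z_3 = g(1.561599) = 0.503521
z_4 = g(0.503521) = 1.450557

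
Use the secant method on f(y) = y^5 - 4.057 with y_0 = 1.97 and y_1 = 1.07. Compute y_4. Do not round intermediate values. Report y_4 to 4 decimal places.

Secant update: y_(k+1) = y_k − f(y_k)·(y_k − y_(k-1))/(f(y_k) − f(y_(k-1))).
f(y_0) = 25.613928, f(y_1) = -2.654448
y_2 = 1.070000 - (-2.654448)·(1.070000 - 1.970000)/(-2.654448 - (25.613928)) = 1.154512; f(y_2) = -2.005879
y_3 = 1.154512 - (-2.005879)·(1.154512 - 1.070000)/(-2.005879 - (-2.654448)) = 1.415886; f(y_3) = 1.633392
y_4 = 1.415886 - (1.633392)·(1.415886 - 1.154512)/(1.633392 - (-2.005879)) = 1.298575; f(y_4) = -0.364373

1.2986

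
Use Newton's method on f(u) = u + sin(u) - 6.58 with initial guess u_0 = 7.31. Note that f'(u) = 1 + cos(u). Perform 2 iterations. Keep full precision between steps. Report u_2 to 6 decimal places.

Newton update: u ← u − f(u)/f'(u).
u_0 = 7.310000: f = 1.585655, f' = 1.517547 → u_1 = 7.310000 - (1.585655)/(1.517547) = 6.265120
u_1 = 6.265120: f = -0.332945, f' = 1.999837 → u_2 = 6.265120 - (-0.332945)/(1.999837) = 6.431606

6.431606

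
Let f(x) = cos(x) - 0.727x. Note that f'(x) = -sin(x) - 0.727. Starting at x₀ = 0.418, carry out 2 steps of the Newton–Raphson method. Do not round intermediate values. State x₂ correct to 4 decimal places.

x_0 = 0.418000: f = 0.610017, f' = -1.132933 → x_1 = 0.418000 - (0.610017)/(-1.132933) = 0.956440
x_1 = 0.956440: f = -0.118899, f' = -1.544145 → x_2 = 0.956440 - (-0.118899)/(-1.544145) = 0.879440

0.8794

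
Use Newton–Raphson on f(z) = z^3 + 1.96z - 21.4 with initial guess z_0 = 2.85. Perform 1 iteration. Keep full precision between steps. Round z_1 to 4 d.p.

2.5714

Newton update: z ← z − f(z)/f'(z).
f'(z) = 3z^2 + 1.96
z_0 = 2.850000: f = 7.335125, f' = 26.327500 → z_1 = 2.850000 - (7.335125)/(26.327500) = 2.571389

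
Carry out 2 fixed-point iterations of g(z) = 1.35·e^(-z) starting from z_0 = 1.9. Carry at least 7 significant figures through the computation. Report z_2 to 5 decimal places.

z_1 = g(1.900000) = 0.201918
z_2 = g(0.201918) = 1.103169

1.10317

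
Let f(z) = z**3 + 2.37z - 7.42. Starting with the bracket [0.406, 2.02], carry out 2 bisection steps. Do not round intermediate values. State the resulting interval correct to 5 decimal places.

f(0.406000) = -6.390857, f(2.020000) = 5.609808 (opposite signs)
step 1: m = 1.213000, f(m) = -2.760419 < 0 → root in [1.213000, 2.020000]
step 2: m = 1.616500, f(m) = 0.635136 > 0 → root in [1.213000, 1.616500]

[1.21300, 1.61650]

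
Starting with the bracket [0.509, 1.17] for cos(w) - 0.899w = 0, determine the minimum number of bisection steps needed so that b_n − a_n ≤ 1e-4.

Initial width b − a = 1.17 − 0.509 = 0.661000.
After n steps the width is (b−a)/2^n; need (b−a)/2^n ≤ 1e-4.
So n ≥ log₂(0.661000/1e-4) = log₂(6610.0000) ≈ 12.6904.
Hence n = 13.

13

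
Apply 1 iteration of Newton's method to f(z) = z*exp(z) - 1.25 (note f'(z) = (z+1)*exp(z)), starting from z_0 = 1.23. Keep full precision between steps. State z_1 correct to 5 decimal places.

z_0 = 1.230000: f = 2.958112, f' = 7.629342 → z_1 = 1.230000 - (2.958112)/(7.629342) = 0.842272

0.84227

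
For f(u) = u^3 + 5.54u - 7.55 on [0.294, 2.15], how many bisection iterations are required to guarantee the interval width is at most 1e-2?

8

Initial width b − a = 2.15 − 0.294 = 1.856000.
After n steps the width is (b−a)/2^n; need (b−a)/2^n ≤ 1e-2.
So n ≥ log₂(1.856000/1e-2) = log₂(185.6000) ≈ 7.5361.
Hence n = 8.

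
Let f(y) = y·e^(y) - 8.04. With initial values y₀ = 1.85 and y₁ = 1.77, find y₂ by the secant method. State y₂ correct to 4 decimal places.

1.6331

f(y_0) = 3.725666, f(y_1) = 2.351410
y_2 = 1.770000 - (2.351410)·(1.770000 - 1.850000)/(2.351410 - (3.725666)) = 1.633117; f(y_2) = 0.321240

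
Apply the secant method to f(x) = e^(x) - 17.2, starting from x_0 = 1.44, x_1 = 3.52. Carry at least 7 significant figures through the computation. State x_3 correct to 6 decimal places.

f(x_0) = -12.979304, f(x_1) = 16.584428
x_2 = 3.520000 - (16.584428)·(3.520000 - 1.440000)/(16.584428 - (-12.979304)) = 2.353178; f(x_2) = -6.681053
x_3 = 2.353178 - (-6.681053)·(2.353178 - 3.520000)/(-6.681053 - (16.584428)) = 2.688250; f(x_3) = -2.494088

2.688250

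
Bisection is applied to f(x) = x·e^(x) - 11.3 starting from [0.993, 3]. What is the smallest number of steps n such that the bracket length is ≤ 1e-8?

28

Initial width b − a = 3 − 0.993 = 2.007000.
After n steps the width is (b−a)/2^n; need (b−a)/2^n ≤ 1e-8.
So n ≥ log₂(2.007000/1e-8) = log₂(200700000.0000) ≈ 27.5805.
Hence n = 28.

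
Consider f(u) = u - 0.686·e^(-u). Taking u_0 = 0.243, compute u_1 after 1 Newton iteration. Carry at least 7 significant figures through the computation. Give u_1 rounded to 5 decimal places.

f'(u) = 1 + 0.686·e^(-u)
u_0 = 0.243000: f = -0.295010, f' = 1.538010 → u_1 = 0.243000 - (-0.295010)/(1.538010) = 0.434813

0.43481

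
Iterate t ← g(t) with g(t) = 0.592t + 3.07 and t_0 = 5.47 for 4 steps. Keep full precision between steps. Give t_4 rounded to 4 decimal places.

7.2722

t_1 = g(5.470000) = 6.308240
t_2 = g(6.308240) = 6.804478
t_3 = g(6.804478) = 7.098251
t_4 = g(7.098251) = 7.272165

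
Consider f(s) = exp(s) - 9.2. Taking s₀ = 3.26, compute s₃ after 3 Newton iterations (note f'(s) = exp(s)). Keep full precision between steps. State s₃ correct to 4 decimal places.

2.2215

Newton update: s ← s − f(s)/f'(s).
s_0 = 3.260000: f = 16.849537, f' = 26.049537 → s_1 = 3.260000 - (16.849537)/(26.049537) = 2.613173
s_1 = 2.613173: f = 4.442273, f' = 13.642273 → s_2 = 2.613173 - (4.442273)/(13.642273) = 2.287548
s_2 = 2.287548: f = 0.650751, f' = 9.850751 → s_3 = 2.287548 - (0.650751)/(9.850751) = 2.221487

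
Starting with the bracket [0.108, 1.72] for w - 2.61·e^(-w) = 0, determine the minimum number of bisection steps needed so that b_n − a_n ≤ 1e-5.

Initial width b − a = 1.72 − 0.108 = 1.612000.
After n steps the width is (b−a)/2^n; need (b−a)/2^n ≤ 1e-5.
So n ≥ log₂(1.612000/1e-5) = log₂(161200.0000) ≈ 17.2985.
Hence n = 18.

18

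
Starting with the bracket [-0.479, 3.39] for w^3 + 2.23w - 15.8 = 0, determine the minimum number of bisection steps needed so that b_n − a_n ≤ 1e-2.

Initial width b − a = 3.39 − -0.479 = 3.869000.
After n steps the width is (b−a)/2^n; need (b−a)/2^n ≤ 1e-2.
So n ≥ log₂(3.869000/1e-2) = log₂(386.9000) ≈ 8.5958.
Hence n = 9.

9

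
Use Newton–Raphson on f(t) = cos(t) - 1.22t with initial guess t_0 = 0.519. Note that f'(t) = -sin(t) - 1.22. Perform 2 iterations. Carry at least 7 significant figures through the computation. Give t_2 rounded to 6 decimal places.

t_0 = 0.519000: f = 0.235136, f' = -1.716012 → t_1 = 0.519000 - (0.235136)/(-1.716012) = 0.656024
t_1 = 0.656024: f = -0.007926, f' = -1.829971 → t_2 = 0.656024 - (-0.007926)/(-1.829971) = 0.651693

0.651693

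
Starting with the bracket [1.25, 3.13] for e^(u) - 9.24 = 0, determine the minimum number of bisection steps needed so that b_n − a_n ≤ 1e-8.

Initial width b − a = 3.13 − 1.25 = 1.880000.
After n steps the width is (b−a)/2^n; need (b−a)/2^n ≤ 1e-8.
So n ≥ log₂(1.880000/1e-8) = log₂(188000000.0000) ≈ 27.4862.
Hence n = 28.

28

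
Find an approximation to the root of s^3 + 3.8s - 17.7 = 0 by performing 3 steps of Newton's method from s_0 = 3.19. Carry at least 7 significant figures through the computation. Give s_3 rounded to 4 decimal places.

Newton update: s ← s − f(s)/f'(s).
f'(s) = 3s^2 + 3.8
s_0 = 3.190000: f = 26.883759, f' = 34.328300 → s_1 = 3.190000 - (26.883759)/(34.328300) = 2.406863
s_1 = 2.406863: f = 5.389013, f' = 21.178970 → s_2 = 2.406863 - (5.389013)/(21.178970) = 2.152412
s_2 = 2.152412: f = 0.451025, f' = 17.698631 → s_3 = 2.152412 - (0.451025)/(17.698631) = 2.126928

2.1269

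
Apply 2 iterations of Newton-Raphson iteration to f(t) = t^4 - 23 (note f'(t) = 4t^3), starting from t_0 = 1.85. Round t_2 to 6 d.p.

t_0 = 1.850000: f = -11.286494, f' = 25.326500 → t_1 = 1.850000 - (-11.286494)/(25.326500) = 2.295640
t_1 = 2.295640: f = 4.772495, f' = 48.391732 → t_2 = 2.295640 - (4.772495)/(48.391732) = 2.197018

2.197018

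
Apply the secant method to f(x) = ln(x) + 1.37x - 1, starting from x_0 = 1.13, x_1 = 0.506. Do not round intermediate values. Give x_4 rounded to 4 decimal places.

f(x_0) = 0.670318, f(x_1) = -0.987999
x_2 = 0.506000 - (-0.987999)·(0.506000 - 1.130000)/(-0.987999 - (0.670318)) = 0.877769; f(x_2) = 0.072173
x_3 = 0.877769 - (0.072173)·(0.877769 - 0.506000)/(0.072173 - (-0.987999)) = 0.852461; f(x_3) = 0.008243
x_4 = 0.852461 - (0.008243)·(0.852461 - 0.877769)/(0.008243 - (0.072173)) = 0.849197; f(x_4) = -0.000063

0.8492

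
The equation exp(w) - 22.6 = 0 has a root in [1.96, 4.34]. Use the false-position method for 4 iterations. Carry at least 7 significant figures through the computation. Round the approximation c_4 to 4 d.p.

f(1.960000) = -15.500673, f(4.340000) = 54.107539
step 1: c = 2.489989, f(c) = -10.538854 < 0 → new bracket [2.489989, 4.340000]
step 2: c = 2.791584, f(c) = -6.293176 < 0 → new bracket [2.791584, 4.340000]
step 3: c = 2.952914, f(c) = -3.438294 < 0 → new bracket [2.952914, 4.340000]
step 4: c = 3.035791, f(c) = -1.782572 < 0 → new bracket [3.035791, 4.340000]

3.0358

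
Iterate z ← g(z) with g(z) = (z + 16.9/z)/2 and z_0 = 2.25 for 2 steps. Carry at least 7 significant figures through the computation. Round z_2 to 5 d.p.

z_1 = g(2.250000) = 4.880556
z_2 = g(4.880556) = 4.171638

4.17164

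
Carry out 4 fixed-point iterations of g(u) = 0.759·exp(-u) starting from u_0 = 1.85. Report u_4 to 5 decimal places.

u_1 = g(1.850000) = 0.119343
u_2 = g(0.119343) = 0.673615
u_3 = g(0.673615) = 0.386985
u_4 = g(0.386985) = 0.515438

0.51544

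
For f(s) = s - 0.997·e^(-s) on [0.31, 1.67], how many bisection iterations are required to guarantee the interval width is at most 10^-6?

21

Initial width b − a = 1.67 − 0.31 = 1.360000.
After n steps the width is (b−a)/2^n; need (b−a)/2^n ≤ 10^-6.
So n ≥ log₂(1.360000/10^-6) = log₂(1360000.0000) ≈ 20.3752.
Hence n = 21.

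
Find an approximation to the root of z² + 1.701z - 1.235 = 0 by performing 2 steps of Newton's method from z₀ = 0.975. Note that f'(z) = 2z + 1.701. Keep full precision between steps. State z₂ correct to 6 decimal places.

z_0 = 0.975000: f = 1.374100, f' = 3.651000 → z_1 = 0.975000 - (1.374100)/(3.651000) = 0.598637
z_1 = 0.598637: f = 0.141649, f' = 2.898275 → z_2 = 0.598637 - (0.141649)/(2.898275) = 0.549764

0.549764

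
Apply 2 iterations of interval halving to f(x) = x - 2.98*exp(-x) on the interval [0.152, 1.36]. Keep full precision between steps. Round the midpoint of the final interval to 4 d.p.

f(0.152000) = -2.407785, f(1.360000) = 0.595151 (opposite signs)
step 1: m = 0.756000, f(m) = -0.643232 < 0 → root in [0.756000, 1.360000]
step 2: m = 1.058000, f(m) = 0.023495 > 0 → root in [0.756000, 1.058000]
Midpoint of [0.756000, 1.058000] = 0.907000

0.9070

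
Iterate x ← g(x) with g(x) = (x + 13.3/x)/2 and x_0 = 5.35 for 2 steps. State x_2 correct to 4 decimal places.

x_1 = g(5.350000) = 3.917991
x_2 = g(3.917991) = 3.656294

3.6563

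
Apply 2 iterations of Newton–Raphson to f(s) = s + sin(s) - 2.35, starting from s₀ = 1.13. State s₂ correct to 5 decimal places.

1.36993

f'(s) = 1 + cos(s)
s_0 = 1.130000: f = -0.315588, f' = 1.426660 → s_1 = 1.130000 - (-0.315588)/(1.426660) = 1.351207
s_1 = 1.351207: f = -0.022805, f' = 1.217828 → s_2 = 1.351207 - (-0.022805)/(1.217828) = 1.369934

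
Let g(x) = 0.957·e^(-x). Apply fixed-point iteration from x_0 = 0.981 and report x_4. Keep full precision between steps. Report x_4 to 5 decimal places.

0.58602

x_1 = g(0.981000) = 0.358814
x_2 = g(0.358814) = 0.668469
x_3 = g(0.668469) = 0.490456
x_4 = g(0.490456) = 0.586016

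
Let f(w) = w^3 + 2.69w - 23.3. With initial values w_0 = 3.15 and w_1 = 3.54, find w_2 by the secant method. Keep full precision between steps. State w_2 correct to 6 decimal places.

2.697339

Secant update: w_(k+1) = w_k − f(w_k)·(w_k − w_(k-1))/(f(w_k) − f(w_(k-1))).
f(w_0) = 16.429375, f(w_1) = 30.584464
w_2 = 3.540000 - (30.584464)·(3.540000 - 3.150000)/(30.584464 - (16.429375)) = 2.697339; f(w_2) = 3.580704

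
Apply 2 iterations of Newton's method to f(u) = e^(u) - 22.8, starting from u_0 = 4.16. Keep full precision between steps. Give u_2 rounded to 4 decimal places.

3.1935

Newton update: u ← u − f(u)/f'(u).
f'(u) = e^(u)
u_0 = 4.160000: f = 41.271523, f' = 64.071523 → u_1 = 4.160000 - (41.271523)/(64.071523) = 3.515852
u_1 = 3.515852: f = 10.844592, f' = 33.644592 → u_2 = 3.515852 - (10.844592)/(33.644592) = 3.193524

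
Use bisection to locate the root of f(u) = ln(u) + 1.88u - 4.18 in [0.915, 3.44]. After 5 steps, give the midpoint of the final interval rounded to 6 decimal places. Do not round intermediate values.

1.901328

f(0.915000) = -2.548631, f(3.440000) = 3.522671 (opposite signs)
step 1: m = 2.177500, f(m) = 0.691877 > 0 → root in [0.915000, 2.177500]
step 2: m = 1.546250, f(m) = -0.837217 < 0 → root in [1.546250, 2.177500]
step 3: m = 1.861875, f(m) = -0.058091 < 0 → root in [1.861875, 2.177500]
step 4: m = 2.019688, f(m) = 0.319955 > 0 → root in [1.861875, 2.019688]
step 5: m = 1.940781, f(m) = 0.131759 > 0 → root in [1.861875, 1.940781]
Midpoint of [1.861875, 1.940781] = 1.901328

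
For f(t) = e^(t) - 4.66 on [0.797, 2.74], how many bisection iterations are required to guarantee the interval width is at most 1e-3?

11

Initial width b − a = 2.74 − 0.797 = 1.943000.
After n steps the width is (b−a)/2^n; need (b−a)/2^n ≤ 1e-3.
So n ≥ log₂(1.943000/1e-3) = log₂(1943.0000) ≈ 10.9241.
Hence n = 11.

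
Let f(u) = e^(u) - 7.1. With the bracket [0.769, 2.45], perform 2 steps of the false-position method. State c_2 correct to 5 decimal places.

1.88731

f(0.769000) = -4.942392, f(2.450000) = 4.488347
step 1: c = 1.649966, f(c) = -1.893197 < 0 → new bracket [1.649966, 2.450000]
step 2: c = 1.887310, f(c) = -0.498412 < 0 → new bracket [1.887310, 2.450000]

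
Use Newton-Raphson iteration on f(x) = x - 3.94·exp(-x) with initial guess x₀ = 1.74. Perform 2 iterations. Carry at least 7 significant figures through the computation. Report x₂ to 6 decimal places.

1.192438

f'(x) = 1 + 3.94·exp(-x)
x_0 = 1.740000: f = 1.048450, f' = 1.691550 → x_1 = 1.740000 - (1.048450)/(1.691550) = 1.120184
x_1 = 1.120184: f = -0.165121, f' = 2.285306 → x_2 = 1.120184 - (-0.165121)/(2.285306) = 1.192438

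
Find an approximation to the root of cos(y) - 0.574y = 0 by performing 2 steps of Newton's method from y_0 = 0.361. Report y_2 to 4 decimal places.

0.9806

f'(y) = -sin(y) - 0.574
y_0 = 0.361000: f = 0.728330, f' = -0.927210 → y_1 = 0.361000 - (0.728330)/(-0.927210) = 1.146507
y_1 = 1.146507: f = -0.246422, f' = -1.485332 → y_2 = 1.146507 - (-0.246422)/(-1.485332) = 0.980603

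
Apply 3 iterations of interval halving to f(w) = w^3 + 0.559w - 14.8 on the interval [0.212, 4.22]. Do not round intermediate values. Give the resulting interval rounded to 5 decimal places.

f(0.212000) = -14.671964, f(4.220000) = 62.710428 (opposite signs)
step 1: m = 2.216000, f(m) = -2.679242 < 0 → root in [2.216000, 4.220000]
step 2: m = 3.218000, f(m) = 20.322938 > 0 → root in [2.216000, 3.218000]
step 3: m = 2.717000, f(m) = 6.775939 > 0 → root in [2.216000, 2.717000]

[2.21600, 2.71700]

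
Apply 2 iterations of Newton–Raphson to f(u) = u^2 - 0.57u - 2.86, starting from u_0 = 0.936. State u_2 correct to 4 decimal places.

f'(u) = 2u - 0.57
u_0 = 0.936000: f = -2.517424, f' = 1.302000 → u_1 = 0.936000 - (-2.517424)/(1.302000) = 2.869505
u_1 = 2.869505: f = 3.738443, f' = 5.169011 → u_2 = 2.869505 - (3.738443)/(5.169011) = 2.146264

2.1463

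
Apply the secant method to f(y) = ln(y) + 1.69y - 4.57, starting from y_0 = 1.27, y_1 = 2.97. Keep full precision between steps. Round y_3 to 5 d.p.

2.22856

f(y_0) = -2.184683, f(y_1) = 1.537862
y_2 = 2.970000 - (1.537862)·(2.970000 - 1.270000)/(1.537862 - (-2.184683)) = 2.267694; f(y_2) = 0.081167
y_3 = 2.267694 - (0.081167)·(2.267694 - 2.970000)/(0.081167 - (1.537862)) = 2.228562; f(y_3) = -0.002374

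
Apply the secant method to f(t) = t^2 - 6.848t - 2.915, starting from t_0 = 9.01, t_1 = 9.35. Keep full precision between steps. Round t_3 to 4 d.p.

Secant update: t_(k+1) = t_k − f(t_k)·(t_k − t_(k-1))/(f(t_k) − f(t_(k-1))).
f(t_0) = 16.564620, f(t_1) = 20.478700
t_2 = 9.350000 - (20.478700)·(9.350000 - 9.010000)/(20.478700 - (16.564620)) = 7.571100; f(t_2) = 2.559660
t_3 = 7.571100 - (2.559660)·(7.571100 - 9.350000)/(2.559660 - (20.478700)) = 7.316991; f(t_3) = 0.516605

7.3170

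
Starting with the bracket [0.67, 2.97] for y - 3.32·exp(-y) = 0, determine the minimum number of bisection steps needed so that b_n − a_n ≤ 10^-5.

Initial width b − a = 2.97 − 0.67 = 2.300000.
After n steps the width is (b−a)/2^n; need (b−a)/2^n ≤ 10^-5.
So n ≥ log₂(2.300000/10^-5) = log₂(230000.0000) ≈ 17.8113.
Hence n = 18.

18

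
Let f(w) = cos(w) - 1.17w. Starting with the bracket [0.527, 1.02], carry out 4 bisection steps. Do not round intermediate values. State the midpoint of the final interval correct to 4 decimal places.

0.6657

f(0.527000) = 0.247730, f(1.020000) = -0.670034 (opposite signs)
step 1: m = 0.773500, f(m) = -0.189525 < 0 → root in [0.527000, 0.773500]
step 2: m = 0.650250, f(m) = 0.035140 > 0 → root in [0.650250, 0.773500]
step 3: m = 0.711875, f(m) = -0.075755 < 0 → root in [0.650250, 0.711875]
step 4: m = 0.681063, f(m) = -0.019939 < 0 → root in [0.650250, 0.681063]
Midpoint of [0.650250, 0.681063] = 0.665656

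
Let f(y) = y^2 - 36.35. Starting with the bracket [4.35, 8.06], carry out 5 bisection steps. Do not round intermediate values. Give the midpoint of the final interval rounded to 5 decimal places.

6.03109

f(4.350000) = -17.427500, f(8.060000) = 28.613600 (opposite signs)
step 1: m = 6.205000, f(m) = 2.152025 > 0 → root in [4.350000, 6.205000]
step 2: m = 5.277500, f(m) = -8.497994 < 0 → root in [5.277500, 6.205000]
step 3: m = 5.741250, f(m) = -3.388048 < 0 → root in [5.741250, 6.205000]
step 4: m = 5.973125, f(m) = -0.671778 < 0 → root in [5.973125, 6.205000]
step 5: m = 6.089062, f(m) = 0.726682 > 0 → root in [5.973125, 6.089062]
Midpoint of [5.973125, 6.089062] = 6.031094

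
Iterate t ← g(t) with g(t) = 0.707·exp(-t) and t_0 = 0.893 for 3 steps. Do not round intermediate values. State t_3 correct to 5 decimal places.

t_1 = g(0.893000) = 0.289464
t_2 = g(0.289464) = 0.529306
t_3 = g(0.529306) = 0.416433

0.41643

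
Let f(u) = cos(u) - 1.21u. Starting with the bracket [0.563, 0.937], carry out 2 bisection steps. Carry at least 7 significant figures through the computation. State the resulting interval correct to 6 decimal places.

[0.563000, 0.656500]

f(0.563000) = 0.164428, f(0.937000) = -0.541562 (opposite signs)
step 1: m = 0.750000, f(m) = -0.175811 < 0 → root in [0.563000, 0.750000]
step 2: m = 0.656500, f(m) = -0.002232 < 0 → root in [0.563000, 0.656500]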